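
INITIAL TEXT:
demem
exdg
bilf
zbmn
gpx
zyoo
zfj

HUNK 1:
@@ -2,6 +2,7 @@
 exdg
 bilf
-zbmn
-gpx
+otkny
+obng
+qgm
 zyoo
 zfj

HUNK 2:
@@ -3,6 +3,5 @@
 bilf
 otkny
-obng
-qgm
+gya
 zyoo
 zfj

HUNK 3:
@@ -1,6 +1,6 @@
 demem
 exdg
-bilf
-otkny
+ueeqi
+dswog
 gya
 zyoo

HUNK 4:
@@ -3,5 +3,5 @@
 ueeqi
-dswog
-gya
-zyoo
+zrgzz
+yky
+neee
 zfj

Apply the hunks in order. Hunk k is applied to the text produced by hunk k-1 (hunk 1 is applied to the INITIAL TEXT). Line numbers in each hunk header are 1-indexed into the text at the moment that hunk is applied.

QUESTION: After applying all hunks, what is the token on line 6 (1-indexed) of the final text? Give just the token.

Answer: neee

Derivation:
Hunk 1: at line 2 remove [zbmn,gpx] add [otkny,obng,qgm] -> 8 lines: demem exdg bilf otkny obng qgm zyoo zfj
Hunk 2: at line 3 remove [obng,qgm] add [gya] -> 7 lines: demem exdg bilf otkny gya zyoo zfj
Hunk 3: at line 1 remove [bilf,otkny] add [ueeqi,dswog] -> 7 lines: demem exdg ueeqi dswog gya zyoo zfj
Hunk 4: at line 3 remove [dswog,gya,zyoo] add [zrgzz,yky,neee] -> 7 lines: demem exdg ueeqi zrgzz yky neee zfj
Final line 6: neee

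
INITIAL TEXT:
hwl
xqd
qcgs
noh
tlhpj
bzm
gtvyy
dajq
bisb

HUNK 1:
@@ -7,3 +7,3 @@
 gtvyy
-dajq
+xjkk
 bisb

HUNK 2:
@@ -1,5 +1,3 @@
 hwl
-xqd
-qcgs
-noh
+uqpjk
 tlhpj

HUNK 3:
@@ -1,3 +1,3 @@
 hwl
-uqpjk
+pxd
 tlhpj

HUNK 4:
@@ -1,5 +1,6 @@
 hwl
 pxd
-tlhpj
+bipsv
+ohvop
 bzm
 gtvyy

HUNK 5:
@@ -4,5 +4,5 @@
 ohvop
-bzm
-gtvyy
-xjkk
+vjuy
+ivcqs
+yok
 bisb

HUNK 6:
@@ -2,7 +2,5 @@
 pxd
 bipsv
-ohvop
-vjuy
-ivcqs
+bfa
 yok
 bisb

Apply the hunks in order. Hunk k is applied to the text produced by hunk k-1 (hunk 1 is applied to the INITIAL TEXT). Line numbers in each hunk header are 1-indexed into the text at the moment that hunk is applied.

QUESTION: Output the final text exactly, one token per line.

Answer: hwl
pxd
bipsv
bfa
yok
bisb

Derivation:
Hunk 1: at line 7 remove [dajq] add [xjkk] -> 9 lines: hwl xqd qcgs noh tlhpj bzm gtvyy xjkk bisb
Hunk 2: at line 1 remove [xqd,qcgs,noh] add [uqpjk] -> 7 lines: hwl uqpjk tlhpj bzm gtvyy xjkk bisb
Hunk 3: at line 1 remove [uqpjk] add [pxd] -> 7 lines: hwl pxd tlhpj bzm gtvyy xjkk bisb
Hunk 4: at line 1 remove [tlhpj] add [bipsv,ohvop] -> 8 lines: hwl pxd bipsv ohvop bzm gtvyy xjkk bisb
Hunk 5: at line 4 remove [bzm,gtvyy,xjkk] add [vjuy,ivcqs,yok] -> 8 lines: hwl pxd bipsv ohvop vjuy ivcqs yok bisb
Hunk 6: at line 2 remove [ohvop,vjuy,ivcqs] add [bfa] -> 6 lines: hwl pxd bipsv bfa yok bisb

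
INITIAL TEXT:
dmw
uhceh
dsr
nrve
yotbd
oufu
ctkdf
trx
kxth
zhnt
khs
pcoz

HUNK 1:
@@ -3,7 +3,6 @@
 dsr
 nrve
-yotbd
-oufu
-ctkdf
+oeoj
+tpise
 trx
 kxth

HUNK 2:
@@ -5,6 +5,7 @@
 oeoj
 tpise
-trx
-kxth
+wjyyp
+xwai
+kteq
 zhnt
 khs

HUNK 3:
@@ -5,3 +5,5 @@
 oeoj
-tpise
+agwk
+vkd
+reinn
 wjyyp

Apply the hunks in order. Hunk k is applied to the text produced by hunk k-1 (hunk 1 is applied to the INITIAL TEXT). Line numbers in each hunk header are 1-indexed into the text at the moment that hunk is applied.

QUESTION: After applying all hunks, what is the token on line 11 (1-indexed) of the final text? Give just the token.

Hunk 1: at line 3 remove [yotbd,oufu,ctkdf] add [oeoj,tpise] -> 11 lines: dmw uhceh dsr nrve oeoj tpise trx kxth zhnt khs pcoz
Hunk 2: at line 5 remove [trx,kxth] add [wjyyp,xwai,kteq] -> 12 lines: dmw uhceh dsr nrve oeoj tpise wjyyp xwai kteq zhnt khs pcoz
Hunk 3: at line 5 remove [tpise] add [agwk,vkd,reinn] -> 14 lines: dmw uhceh dsr nrve oeoj agwk vkd reinn wjyyp xwai kteq zhnt khs pcoz
Final line 11: kteq

Answer: kteq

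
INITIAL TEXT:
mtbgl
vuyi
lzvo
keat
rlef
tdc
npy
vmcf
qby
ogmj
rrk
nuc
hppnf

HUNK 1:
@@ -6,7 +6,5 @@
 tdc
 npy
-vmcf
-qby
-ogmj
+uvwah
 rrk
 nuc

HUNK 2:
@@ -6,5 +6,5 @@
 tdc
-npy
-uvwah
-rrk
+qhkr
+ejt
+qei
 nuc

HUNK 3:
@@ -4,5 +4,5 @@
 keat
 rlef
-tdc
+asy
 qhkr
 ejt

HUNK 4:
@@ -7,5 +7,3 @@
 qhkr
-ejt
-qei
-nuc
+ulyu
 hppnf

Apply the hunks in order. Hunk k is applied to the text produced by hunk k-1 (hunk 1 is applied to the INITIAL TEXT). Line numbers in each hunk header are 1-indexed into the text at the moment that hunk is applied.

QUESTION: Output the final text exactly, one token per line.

Hunk 1: at line 6 remove [vmcf,qby,ogmj] add [uvwah] -> 11 lines: mtbgl vuyi lzvo keat rlef tdc npy uvwah rrk nuc hppnf
Hunk 2: at line 6 remove [npy,uvwah,rrk] add [qhkr,ejt,qei] -> 11 lines: mtbgl vuyi lzvo keat rlef tdc qhkr ejt qei nuc hppnf
Hunk 3: at line 4 remove [tdc] add [asy] -> 11 lines: mtbgl vuyi lzvo keat rlef asy qhkr ejt qei nuc hppnf
Hunk 4: at line 7 remove [ejt,qei,nuc] add [ulyu] -> 9 lines: mtbgl vuyi lzvo keat rlef asy qhkr ulyu hppnf

Answer: mtbgl
vuyi
lzvo
keat
rlef
asy
qhkr
ulyu
hppnf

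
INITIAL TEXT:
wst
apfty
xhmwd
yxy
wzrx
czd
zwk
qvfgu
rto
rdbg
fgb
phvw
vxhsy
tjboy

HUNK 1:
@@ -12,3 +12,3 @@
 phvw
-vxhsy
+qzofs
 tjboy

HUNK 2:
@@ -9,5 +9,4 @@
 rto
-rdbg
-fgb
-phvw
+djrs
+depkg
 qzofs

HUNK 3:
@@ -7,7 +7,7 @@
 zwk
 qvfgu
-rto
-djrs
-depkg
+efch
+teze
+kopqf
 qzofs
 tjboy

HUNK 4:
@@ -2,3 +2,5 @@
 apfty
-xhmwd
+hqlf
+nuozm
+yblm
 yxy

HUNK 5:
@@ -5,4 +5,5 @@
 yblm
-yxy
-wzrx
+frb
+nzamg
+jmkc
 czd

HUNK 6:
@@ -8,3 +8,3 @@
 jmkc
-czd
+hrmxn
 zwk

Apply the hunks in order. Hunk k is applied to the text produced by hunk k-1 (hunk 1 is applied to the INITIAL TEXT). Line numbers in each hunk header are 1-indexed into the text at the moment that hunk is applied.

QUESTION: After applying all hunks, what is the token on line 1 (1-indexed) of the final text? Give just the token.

Answer: wst

Derivation:
Hunk 1: at line 12 remove [vxhsy] add [qzofs] -> 14 lines: wst apfty xhmwd yxy wzrx czd zwk qvfgu rto rdbg fgb phvw qzofs tjboy
Hunk 2: at line 9 remove [rdbg,fgb,phvw] add [djrs,depkg] -> 13 lines: wst apfty xhmwd yxy wzrx czd zwk qvfgu rto djrs depkg qzofs tjboy
Hunk 3: at line 7 remove [rto,djrs,depkg] add [efch,teze,kopqf] -> 13 lines: wst apfty xhmwd yxy wzrx czd zwk qvfgu efch teze kopqf qzofs tjboy
Hunk 4: at line 2 remove [xhmwd] add [hqlf,nuozm,yblm] -> 15 lines: wst apfty hqlf nuozm yblm yxy wzrx czd zwk qvfgu efch teze kopqf qzofs tjboy
Hunk 5: at line 5 remove [yxy,wzrx] add [frb,nzamg,jmkc] -> 16 lines: wst apfty hqlf nuozm yblm frb nzamg jmkc czd zwk qvfgu efch teze kopqf qzofs tjboy
Hunk 6: at line 8 remove [czd] add [hrmxn] -> 16 lines: wst apfty hqlf nuozm yblm frb nzamg jmkc hrmxn zwk qvfgu efch teze kopqf qzofs tjboy
Final line 1: wst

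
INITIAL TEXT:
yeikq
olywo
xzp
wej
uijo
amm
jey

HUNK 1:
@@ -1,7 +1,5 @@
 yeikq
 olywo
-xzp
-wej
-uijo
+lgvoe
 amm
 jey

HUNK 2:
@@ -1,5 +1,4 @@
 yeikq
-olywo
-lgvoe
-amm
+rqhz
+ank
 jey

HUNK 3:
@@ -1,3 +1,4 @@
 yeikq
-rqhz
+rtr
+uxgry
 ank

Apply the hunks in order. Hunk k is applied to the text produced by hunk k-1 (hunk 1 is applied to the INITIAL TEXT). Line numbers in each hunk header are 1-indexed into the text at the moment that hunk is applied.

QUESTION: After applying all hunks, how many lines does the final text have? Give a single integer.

Hunk 1: at line 1 remove [xzp,wej,uijo] add [lgvoe] -> 5 lines: yeikq olywo lgvoe amm jey
Hunk 2: at line 1 remove [olywo,lgvoe,amm] add [rqhz,ank] -> 4 lines: yeikq rqhz ank jey
Hunk 3: at line 1 remove [rqhz] add [rtr,uxgry] -> 5 lines: yeikq rtr uxgry ank jey
Final line count: 5

Answer: 5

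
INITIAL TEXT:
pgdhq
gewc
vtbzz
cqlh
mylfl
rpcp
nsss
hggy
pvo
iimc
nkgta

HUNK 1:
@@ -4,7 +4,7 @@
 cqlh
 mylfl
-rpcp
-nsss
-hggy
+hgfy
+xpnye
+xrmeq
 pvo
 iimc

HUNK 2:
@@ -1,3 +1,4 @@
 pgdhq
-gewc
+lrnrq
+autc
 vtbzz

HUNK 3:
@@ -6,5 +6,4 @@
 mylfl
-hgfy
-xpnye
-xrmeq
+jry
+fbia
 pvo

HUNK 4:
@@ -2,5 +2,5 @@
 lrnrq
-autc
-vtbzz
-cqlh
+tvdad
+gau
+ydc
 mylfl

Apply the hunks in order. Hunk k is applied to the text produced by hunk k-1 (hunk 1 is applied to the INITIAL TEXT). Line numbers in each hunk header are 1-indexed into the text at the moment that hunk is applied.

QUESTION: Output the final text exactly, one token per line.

Hunk 1: at line 4 remove [rpcp,nsss,hggy] add [hgfy,xpnye,xrmeq] -> 11 lines: pgdhq gewc vtbzz cqlh mylfl hgfy xpnye xrmeq pvo iimc nkgta
Hunk 2: at line 1 remove [gewc] add [lrnrq,autc] -> 12 lines: pgdhq lrnrq autc vtbzz cqlh mylfl hgfy xpnye xrmeq pvo iimc nkgta
Hunk 3: at line 6 remove [hgfy,xpnye,xrmeq] add [jry,fbia] -> 11 lines: pgdhq lrnrq autc vtbzz cqlh mylfl jry fbia pvo iimc nkgta
Hunk 4: at line 2 remove [autc,vtbzz,cqlh] add [tvdad,gau,ydc] -> 11 lines: pgdhq lrnrq tvdad gau ydc mylfl jry fbia pvo iimc nkgta

Answer: pgdhq
lrnrq
tvdad
gau
ydc
mylfl
jry
fbia
pvo
iimc
nkgta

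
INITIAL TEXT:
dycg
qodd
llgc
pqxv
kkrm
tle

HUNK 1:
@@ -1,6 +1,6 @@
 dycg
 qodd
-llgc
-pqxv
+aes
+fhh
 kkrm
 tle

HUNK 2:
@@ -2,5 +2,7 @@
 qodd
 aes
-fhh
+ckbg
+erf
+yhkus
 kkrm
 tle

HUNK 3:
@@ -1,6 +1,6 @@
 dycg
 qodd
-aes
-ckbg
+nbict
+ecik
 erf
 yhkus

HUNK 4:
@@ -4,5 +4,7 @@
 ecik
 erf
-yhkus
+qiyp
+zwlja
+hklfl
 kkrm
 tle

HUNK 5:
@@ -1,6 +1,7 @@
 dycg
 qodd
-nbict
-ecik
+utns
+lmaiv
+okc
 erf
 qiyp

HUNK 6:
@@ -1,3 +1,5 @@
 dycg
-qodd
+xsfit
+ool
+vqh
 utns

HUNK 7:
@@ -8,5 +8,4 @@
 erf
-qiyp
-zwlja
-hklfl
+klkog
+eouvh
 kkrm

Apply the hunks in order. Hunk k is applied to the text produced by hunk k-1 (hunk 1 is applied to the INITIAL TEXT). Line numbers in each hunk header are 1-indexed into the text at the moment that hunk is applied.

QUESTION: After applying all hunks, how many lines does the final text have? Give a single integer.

Answer: 12

Derivation:
Hunk 1: at line 1 remove [llgc,pqxv] add [aes,fhh] -> 6 lines: dycg qodd aes fhh kkrm tle
Hunk 2: at line 2 remove [fhh] add [ckbg,erf,yhkus] -> 8 lines: dycg qodd aes ckbg erf yhkus kkrm tle
Hunk 3: at line 1 remove [aes,ckbg] add [nbict,ecik] -> 8 lines: dycg qodd nbict ecik erf yhkus kkrm tle
Hunk 4: at line 4 remove [yhkus] add [qiyp,zwlja,hklfl] -> 10 lines: dycg qodd nbict ecik erf qiyp zwlja hklfl kkrm tle
Hunk 5: at line 1 remove [nbict,ecik] add [utns,lmaiv,okc] -> 11 lines: dycg qodd utns lmaiv okc erf qiyp zwlja hklfl kkrm tle
Hunk 6: at line 1 remove [qodd] add [xsfit,ool,vqh] -> 13 lines: dycg xsfit ool vqh utns lmaiv okc erf qiyp zwlja hklfl kkrm tle
Hunk 7: at line 8 remove [qiyp,zwlja,hklfl] add [klkog,eouvh] -> 12 lines: dycg xsfit ool vqh utns lmaiv okc erf klkog eouvh kkrm tle
Final line count: 12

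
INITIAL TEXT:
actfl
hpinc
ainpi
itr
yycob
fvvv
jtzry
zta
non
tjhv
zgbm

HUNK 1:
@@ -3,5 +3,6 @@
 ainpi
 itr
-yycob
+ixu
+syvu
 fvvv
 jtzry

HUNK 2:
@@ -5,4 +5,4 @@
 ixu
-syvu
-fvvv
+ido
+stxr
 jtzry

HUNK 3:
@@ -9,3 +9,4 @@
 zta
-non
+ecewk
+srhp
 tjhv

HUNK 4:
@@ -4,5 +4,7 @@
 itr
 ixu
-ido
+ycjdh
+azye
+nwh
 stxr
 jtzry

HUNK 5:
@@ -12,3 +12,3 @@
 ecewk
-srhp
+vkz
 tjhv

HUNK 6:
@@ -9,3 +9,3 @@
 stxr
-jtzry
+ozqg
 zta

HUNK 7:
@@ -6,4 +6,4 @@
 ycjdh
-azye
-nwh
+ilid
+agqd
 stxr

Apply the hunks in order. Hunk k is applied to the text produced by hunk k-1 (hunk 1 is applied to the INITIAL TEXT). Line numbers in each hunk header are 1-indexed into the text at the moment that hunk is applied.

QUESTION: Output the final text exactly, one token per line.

Hunk 1: at line 3 remove [yycob] add [ixu,syvu] -> 12 lines: actfl hpinc ainpi itr ixu syvu fvvv jtzry zta non tjhv zgbm
Hunk 2: at line 5 remove [syvu,fvvv] add [ido,stxr] -> 12 lines: actfl hpinc ainpi itr ixu ido stxr jtzry zta non tjhv zgbm
Hunk 3: at line 9 remove [non] add [ecewk,srhp] -> 13 lines: actfl hpinc ainpi itr ixu ido stxr jtzry zta ecewk srhp tjhv zgbm
Hunk 4: at line 4 remove [ido] add [ycjdh,azye,nwh] -> 15 lines: actfl hpinc ainpi itr ixu ycjdh azye nwh stxr jtzry zta ecewk srhp tjhv zgbm
Hunk 5: at line 12 remove [srhp] add [vkz] -> 15 lines: actfl hpinc ainpi itr ixu ycjdh azye nwh stxr jtzry zta ecewk vkz tjhv zgbm
Hunk 6: at line 9 remove [jtzry] add [ozqg] -> 15 lines: actfl hpinc ainpi itr ixu ycjdh azye nwh stxr ozqg zta ecewk vkz tjhv zgbm
Hunk 7: at line 6 remove [azye,nwh] add [ilid,agqd] -> 15 lines: actfl hpinc ainpi itr ixu ycjdh ilid agqd stxr ozqg zta ecewk vkz tjhv zgbm

Answer: actfl
hpinc
ainpi
itr
ixu
ycjdh
ilid
agqd
stxr
ozqg
zta
ecewk
vkz
tjhv
zgbm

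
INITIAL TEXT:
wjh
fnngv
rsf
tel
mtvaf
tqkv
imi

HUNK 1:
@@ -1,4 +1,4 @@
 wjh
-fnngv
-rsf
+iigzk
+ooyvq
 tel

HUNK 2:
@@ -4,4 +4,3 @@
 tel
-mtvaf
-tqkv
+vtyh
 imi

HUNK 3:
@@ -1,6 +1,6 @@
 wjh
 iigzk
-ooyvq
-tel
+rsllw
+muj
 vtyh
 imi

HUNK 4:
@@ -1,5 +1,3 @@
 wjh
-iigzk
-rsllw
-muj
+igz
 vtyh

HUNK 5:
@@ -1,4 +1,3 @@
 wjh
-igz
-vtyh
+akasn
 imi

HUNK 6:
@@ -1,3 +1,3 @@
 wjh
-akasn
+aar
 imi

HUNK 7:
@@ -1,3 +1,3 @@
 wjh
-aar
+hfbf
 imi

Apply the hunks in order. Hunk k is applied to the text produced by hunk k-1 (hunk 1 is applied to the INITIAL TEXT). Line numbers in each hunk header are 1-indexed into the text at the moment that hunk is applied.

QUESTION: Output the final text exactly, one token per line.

Hunk 1: at line 1 remove [fnngv,rsf] add [iigzk,ooyvq] -> 7 lines: wjh iigzk ooyvq tel mtvaf tqkv imi
Hunk 2: at line 4 remove [mtvaf,tqkv] add [vtyh] -> 6 lines: wjh iigzk ooyvq tel vtyh imi
Hunk 3: at line 1 remove [ooyvq,tel] add [rsllw,muj] -> 6 lines: wjh iigzk rsllw muj vtyh imi
Hunk 4: at line 1 remove [iigzk,rsllw,muj] add [igz] -> 4 lines: wjh igz vtyh imi
Hunk 5: at line 1 remove [igz,vtyh] add [akasn] -> 3 lines: wjh akasn imi
Hunk 6: at line 1 remove [akasn] add [aar] -> 3 lines: wjh aar imi
Hunk 7: at line 1 remove [aar] add [hfbf] -> 3 lines: wjh hfbf imi

Answer: wjh
hfbf
imi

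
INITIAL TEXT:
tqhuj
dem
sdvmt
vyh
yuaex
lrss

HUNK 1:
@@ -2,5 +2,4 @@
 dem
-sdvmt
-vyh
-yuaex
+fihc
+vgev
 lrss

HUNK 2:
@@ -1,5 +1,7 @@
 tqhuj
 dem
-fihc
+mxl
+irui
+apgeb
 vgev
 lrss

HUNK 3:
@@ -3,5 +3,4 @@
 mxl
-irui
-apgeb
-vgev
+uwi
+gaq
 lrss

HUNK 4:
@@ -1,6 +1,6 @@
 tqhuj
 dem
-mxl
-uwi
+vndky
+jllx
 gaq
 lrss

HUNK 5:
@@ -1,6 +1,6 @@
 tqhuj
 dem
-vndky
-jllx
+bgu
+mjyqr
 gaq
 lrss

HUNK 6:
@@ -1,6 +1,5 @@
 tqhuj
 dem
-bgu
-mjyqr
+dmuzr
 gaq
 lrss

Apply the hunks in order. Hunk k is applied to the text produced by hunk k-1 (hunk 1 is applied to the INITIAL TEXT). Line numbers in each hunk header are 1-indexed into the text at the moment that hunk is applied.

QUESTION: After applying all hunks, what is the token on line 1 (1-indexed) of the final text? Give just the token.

Answer: tqhuj

Derivation:
Hunk 1: at line 2 remove [sdvmt,vyh,yuaex] add [fihc,vgev] -> 5 lines: tqhuj dem fihc vgev lrss
Hunk 2: at line 1 remove [fihc] add [mxl,irui,apgeb] -> 7 lines: tqhuj dem mxl irui apgeb vgev lrss
Hunk 3: at line 3 remove [irui,apgeb,vgev] add [uwi,gaq] -> 6 lines: tqhuj dem mxl uwi gaq lrss
Hunk 4: at line 1 remove [mxl,uwi] add [vndky,jllx] -> 6 lines: tqhuj dem vndky jllx gaq lrss
Hunk 5: at line 1 remove [vndky,jllx] add [bgu,mjyqr] -> 6 lines: tqhuj dem bgu mjyqr gaq lrss
Hunk 6: at line 1 remove [bgu,mjyqr] add [dmuzr] -> 5 lines: tqhuj dem dmuzr gaq lrss
Final line 1: tqhuj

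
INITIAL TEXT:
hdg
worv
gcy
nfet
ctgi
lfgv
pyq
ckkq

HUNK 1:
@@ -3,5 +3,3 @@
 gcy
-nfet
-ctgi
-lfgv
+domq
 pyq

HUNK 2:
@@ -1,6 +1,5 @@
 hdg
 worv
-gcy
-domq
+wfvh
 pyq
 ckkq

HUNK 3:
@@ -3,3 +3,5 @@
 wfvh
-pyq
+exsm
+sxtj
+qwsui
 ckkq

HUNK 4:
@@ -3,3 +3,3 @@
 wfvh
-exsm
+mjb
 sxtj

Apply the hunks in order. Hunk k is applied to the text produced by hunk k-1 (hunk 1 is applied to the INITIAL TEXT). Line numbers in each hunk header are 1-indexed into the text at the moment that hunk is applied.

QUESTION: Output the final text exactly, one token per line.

Hunk 1: at line 3 remove [nfet,ctgi,lfgv] add [domq] -> 6 lines: hdg worv gcy domq pyq ckkq
Hunk 2: at line 1 remove [gcy,domq] add [wfvh] -> 5 lines: hdg worv wfvh pyq ckkq
Hunk 3: at line 3 remove [pyq] add [exsm,sxtj,qwsui] -> 7 lines: hdg worv wfvh exsm sxtj qwsui ckkq
Hunk 4: at line 3 remove [exsm] add [mjb] -> 7 lines: hdg worv wfvh mjb sxtj qwsui ckkq

Answer: hdg
worv
wfvh
mjb
sxtj
qwsui
ckkq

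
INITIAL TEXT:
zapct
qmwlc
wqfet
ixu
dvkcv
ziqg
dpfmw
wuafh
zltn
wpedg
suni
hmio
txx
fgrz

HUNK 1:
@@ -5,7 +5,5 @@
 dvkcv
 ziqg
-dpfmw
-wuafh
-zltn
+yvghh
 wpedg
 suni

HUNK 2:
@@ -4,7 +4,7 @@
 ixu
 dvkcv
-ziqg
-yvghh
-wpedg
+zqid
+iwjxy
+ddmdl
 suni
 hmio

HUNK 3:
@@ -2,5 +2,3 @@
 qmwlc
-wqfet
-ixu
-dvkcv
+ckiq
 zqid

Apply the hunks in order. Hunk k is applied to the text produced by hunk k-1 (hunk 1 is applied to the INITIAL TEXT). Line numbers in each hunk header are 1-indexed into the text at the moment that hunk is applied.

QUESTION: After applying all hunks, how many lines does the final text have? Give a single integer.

Answer: 10

Derivation:
Hunk 1: at line 5 remove [dpfmw,wuafh,zltn] add [yvghh] -> 12 lines: zapct qmwlc wqfet ixu dvkcv ziqg yvghh wpedg suni hmio txx fgrz
Hunk 2: at line 4 remove [ziqg,yvghh,wpedg] add [zqid,iwjxy,ddmdl] -> 12 lines: zapct qmwlc wqfet ixu dvkcv zqid iwjxy ddmdl suni hmio txx fgrz
Hunk 3: at line 2 remove [wqfet,ixu,dvkcv] add [ckiq] -> 10 lines: zapct qmwlc ckiq zqid iwjxy ddmdl suni hmio txx fgrz
Final line count: 10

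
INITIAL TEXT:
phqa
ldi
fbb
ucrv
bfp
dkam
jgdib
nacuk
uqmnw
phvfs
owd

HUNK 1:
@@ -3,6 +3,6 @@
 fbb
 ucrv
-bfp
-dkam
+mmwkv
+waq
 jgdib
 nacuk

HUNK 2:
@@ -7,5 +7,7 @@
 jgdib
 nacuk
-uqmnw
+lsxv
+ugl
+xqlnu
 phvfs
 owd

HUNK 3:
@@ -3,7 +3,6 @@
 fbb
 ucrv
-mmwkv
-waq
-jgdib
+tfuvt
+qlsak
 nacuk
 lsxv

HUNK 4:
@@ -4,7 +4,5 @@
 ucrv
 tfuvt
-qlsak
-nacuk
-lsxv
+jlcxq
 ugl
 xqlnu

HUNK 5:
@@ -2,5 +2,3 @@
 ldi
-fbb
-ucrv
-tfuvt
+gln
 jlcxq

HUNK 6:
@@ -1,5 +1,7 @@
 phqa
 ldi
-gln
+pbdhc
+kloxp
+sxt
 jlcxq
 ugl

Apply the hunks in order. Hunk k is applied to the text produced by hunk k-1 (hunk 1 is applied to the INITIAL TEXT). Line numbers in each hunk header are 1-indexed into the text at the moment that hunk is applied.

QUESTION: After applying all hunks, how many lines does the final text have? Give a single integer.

Answer: 10

Derivation:
Hunk 1: at line 3 remove [bfp,dkam] add [mmwkv,waq] -> 11 lines: phqa ldi fbb ucrv mmwkv waq jgdib nacuk uqmnw phvfs owd
Hunk 2: at line 7 remove [uqmnw] add [lsxv,ugl,xqlnu] -> 13 lines: phqa ldi fbb ucrv mmwkv waq jgdib nacuk lsxv ugl xqlnu phvfs owd
Hunk 3: at line 3 remove [mmwkv,waq,jgdib] add [tfuvt,qlsak] -> 12 lines: phqa ldi fbb ucrv tfuvt qlsak nacuk lsxv ugl xqlnu phvfs owd
Hunk 4: at line 4 remove [qlsak,nacuk,lsxv] add [jlcxq] -> 10 lines: phqa ldi fbb ucrv tfuvt jlcxq ugl xqlnu phvfs owd
Hunk 5: at line 2 remove [fbb,ucrv,tfuvt] add [gln] -> 8 lines: phqa ldi gln jlcxq ugl xqlnu phvfs owd
Hunk 6: at line 1 remove [gln] add [pbdhc,kloxp,sxt] -> 10 lines: phqa ldi pbdhc kloxp sxt jlcxq ugl xqlnu phvfs owd
Final line count: 10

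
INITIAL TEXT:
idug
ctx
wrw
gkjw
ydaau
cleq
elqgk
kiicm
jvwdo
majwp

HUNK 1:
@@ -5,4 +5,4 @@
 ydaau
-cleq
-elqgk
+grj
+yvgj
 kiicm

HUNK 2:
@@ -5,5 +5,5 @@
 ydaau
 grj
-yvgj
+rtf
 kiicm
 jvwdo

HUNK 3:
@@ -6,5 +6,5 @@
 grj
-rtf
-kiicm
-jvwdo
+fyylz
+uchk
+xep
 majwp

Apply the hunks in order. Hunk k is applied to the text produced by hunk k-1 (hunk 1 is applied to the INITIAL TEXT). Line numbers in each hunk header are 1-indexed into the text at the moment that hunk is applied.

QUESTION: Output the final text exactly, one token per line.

Answer: idug
ctx
wrw
gkjw
ydaau
grj
fyylz
uchk
xep
majwp

Derivation:
Hunk 1: at line 5 remove [cleq,elqgk] add [grj,yvgj] -> 10 lines: idug ctx wrw gkjw ydaau grj yvgj kiicm jvwdo majwp
Hunk 2: at line 5 remove [yvgj] add [rtf] -> 10 lines: idug ctx wrw gkjw ydaau grj rtf kiicm jvwdo majwp
Hunk 3: at line 6 remove [rtf,kiicm,jvwdo] add [fyylz,uchk,xep] -> 10 lines: idug ctx wrw gkjw ydaau grj fyylz uchk xep majwp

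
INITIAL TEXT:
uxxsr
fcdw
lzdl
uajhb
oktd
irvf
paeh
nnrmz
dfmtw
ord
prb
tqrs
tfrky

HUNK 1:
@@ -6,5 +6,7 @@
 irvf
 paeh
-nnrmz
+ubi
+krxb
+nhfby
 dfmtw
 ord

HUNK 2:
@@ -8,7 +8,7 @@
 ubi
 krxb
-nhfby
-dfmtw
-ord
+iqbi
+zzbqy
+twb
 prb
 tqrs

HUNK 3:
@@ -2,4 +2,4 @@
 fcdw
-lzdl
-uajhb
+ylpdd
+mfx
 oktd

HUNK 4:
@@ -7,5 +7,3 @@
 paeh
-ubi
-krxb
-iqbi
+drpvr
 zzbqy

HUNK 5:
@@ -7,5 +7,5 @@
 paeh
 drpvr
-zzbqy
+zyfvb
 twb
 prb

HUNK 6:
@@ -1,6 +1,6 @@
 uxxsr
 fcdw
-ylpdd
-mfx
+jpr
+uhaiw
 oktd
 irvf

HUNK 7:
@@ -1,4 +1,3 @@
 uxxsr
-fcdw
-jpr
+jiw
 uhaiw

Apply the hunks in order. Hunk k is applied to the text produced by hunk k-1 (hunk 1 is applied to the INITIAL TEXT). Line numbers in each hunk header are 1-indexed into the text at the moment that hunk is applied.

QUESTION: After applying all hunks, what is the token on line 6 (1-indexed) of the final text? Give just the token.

Answer: paeh

Derivation:
Hunk 1: at line 6 remove [nnrmz] add [ubi,krxb,nhfby] -> 15 lines: uxxsr fcdw lzdl uajhb oktd irvf paeh ubi krxb nhfby dfmtw ord prb tqrs tfrky
Hunk 2: at line 8 remove [nhfby,dfmtw,ord] add [iqbi,zzbqy,twb] -> 15 lines: uxxsr fcdw lzdl uajhb oktd irvf paeh ubi krxb iqbi zzbqy twb prb tqrs tfrky
Hunk 3: at line 2 remove [lzdl,uajhb] add [ylpdd,mfx] -> 15 lines: uxxsr fcdw ylpdd mfx oktd irvf paeh ubi krxb iqbi zzbqy twb prb tqrs tfrky
Hunk 4: at line 7 remove [ubi,krxb,iqbi] add [drpvr] -> 13 lines: uxxsr fcdw ylpdd mfx oktd irvf paeh drpvr zzbqy twb prb tqrs tfrky
Hunk 5: at line 7 remove [zzbqy] add [zyfvb] -> 13 lines: uxxsr fcdw ylpdd mfx oktd irvf paeh drpvr zyfvb twb prb tqrs tfrky
Hunk 6: at line 1 remove [ylpdd,mfx] add [jpr,uhaiw] -> 13 lines: uxxsr fcdw jpr uhaiw oktd irvf paeh drpvr zyfvb twb prb tqrs tfrky
Hunk 7: at line 1 remove [fcdw,jpr] add [jiw] -> 12 lines: uxxsr jiw uhaiw oktd irvf paeh drpvr zyfvb twb prb tqrs tfrky
Final line 6: paeh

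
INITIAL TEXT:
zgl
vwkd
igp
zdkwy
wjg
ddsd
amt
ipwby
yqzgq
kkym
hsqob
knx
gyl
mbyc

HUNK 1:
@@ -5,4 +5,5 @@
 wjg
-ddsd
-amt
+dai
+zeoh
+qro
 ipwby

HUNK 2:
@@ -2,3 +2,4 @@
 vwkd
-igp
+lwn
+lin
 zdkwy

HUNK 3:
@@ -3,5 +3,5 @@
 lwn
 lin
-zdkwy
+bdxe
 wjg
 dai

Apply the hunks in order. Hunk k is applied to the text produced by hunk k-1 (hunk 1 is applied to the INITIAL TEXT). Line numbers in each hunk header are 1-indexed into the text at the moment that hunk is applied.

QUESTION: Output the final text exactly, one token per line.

Answer: zgl
vwkd
lwn
lin
bdxe
wjg
dai
zeoh
qro
ipwby
yqzgq
kkym
hsqob
knx
gyl
mbyc

Derivation:
Hunk 1: at line 5 remove [ddsd,amt] add [dai,zeoh,qro] -> 15 lines: zgl vwkd igp zdkwy wjg dai zeoh qro ipwby yqzgq kkym hsqob knx gyl mbyc
Hunk 2: at line 2 remove [igp] add [lwn,lin] -> 16 lines: zgl vwkd lwn lin zdkwy wjg dai zeoh qro ipwby yqzgq kkym hsqob knx gyl mbyc
Hunk 3: at line 3 remove [zdkwy] add [bdxe] -> 16 lines: zgl vwkd lwn lin bdxe wjg dai zeoh qro ipwby yqzgq kkym hsqob knx gyl mbyc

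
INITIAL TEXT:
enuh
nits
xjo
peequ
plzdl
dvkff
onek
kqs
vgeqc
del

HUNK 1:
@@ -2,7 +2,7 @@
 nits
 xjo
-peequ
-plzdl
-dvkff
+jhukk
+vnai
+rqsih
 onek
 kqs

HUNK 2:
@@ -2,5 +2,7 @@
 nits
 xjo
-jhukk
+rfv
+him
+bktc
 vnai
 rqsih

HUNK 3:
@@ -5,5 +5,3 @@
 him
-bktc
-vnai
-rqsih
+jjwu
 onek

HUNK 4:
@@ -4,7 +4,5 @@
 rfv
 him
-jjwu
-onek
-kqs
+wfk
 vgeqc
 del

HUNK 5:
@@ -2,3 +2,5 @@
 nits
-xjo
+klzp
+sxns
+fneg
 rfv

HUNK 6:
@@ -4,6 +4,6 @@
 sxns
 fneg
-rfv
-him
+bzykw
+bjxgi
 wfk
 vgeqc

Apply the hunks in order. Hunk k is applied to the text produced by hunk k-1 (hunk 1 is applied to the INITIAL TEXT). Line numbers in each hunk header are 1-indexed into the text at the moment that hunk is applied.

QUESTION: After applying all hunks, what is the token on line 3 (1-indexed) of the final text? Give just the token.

Answer: klzp

Derivation:
Hunk 1: at line 2 remove [peequ,plzdl,dvkff] add [jhukk,vnai,rqsih] -> 10 lines: enuh nits xjo jhukk vnai rqsih onek kqs vgeqc del
Hunk 2: at line 2 remove [jhukk] add [rfv,him,bktc] -> 12 lines: enuh nits xjo rfv him bktc vnai rqsih onek kqs vgeqc del
Hunk 3: at line 5 remove [bktc,vnai,rqsih] add [jjwu] -> 10 lines: enuh nits xjo rfv him jjwu onek kqs vgeqc del
Hunk 4: at line 4 remove [jjwu,onek,kqs] add [wfk] -> 8 lines: enuh nits xjo rfv him wfk vgeqc del
Hunk 5: at line 2 remove [xjo] add [klzp,sxns,fneg] -> 10 lines: enuh nits klzp sxns fneg rfv him wfk vgeqc del
Hunk 6: at line 4 remove [rfv,him] add [bzykw,bjxgi] -> 10 lines: enuh nits klzp sxns fneg bzykw bjxgi wfk vgeqc del
Final line 3: klzp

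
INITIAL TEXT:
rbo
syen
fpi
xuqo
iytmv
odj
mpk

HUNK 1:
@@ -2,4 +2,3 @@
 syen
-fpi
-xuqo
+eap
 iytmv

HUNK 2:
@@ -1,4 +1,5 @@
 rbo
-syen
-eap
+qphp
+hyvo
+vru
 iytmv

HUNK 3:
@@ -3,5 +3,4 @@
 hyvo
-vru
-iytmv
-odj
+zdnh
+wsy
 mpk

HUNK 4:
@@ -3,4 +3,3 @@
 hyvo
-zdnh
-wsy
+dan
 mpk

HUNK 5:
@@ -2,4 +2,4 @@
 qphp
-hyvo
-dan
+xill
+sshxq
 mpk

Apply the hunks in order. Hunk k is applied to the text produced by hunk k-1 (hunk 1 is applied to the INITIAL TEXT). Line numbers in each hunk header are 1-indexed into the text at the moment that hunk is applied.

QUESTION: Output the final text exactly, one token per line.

Answer: rbo
qphp
xill
sshxq
mpk

Derivation:
Hunk 1: at line 2 remove [fpi,xuqo] add [eap] -> 6 lines: rbo syen eap iytmv odj mpk
Hunk 2: at line 1 remove [syen,eap] add [qphp,hyvo,vru] -> 7 lines: rbo qphp hyvo vru iytmv odj mpk
Hunk 3: at line 3 remove [vru,iytmv,odj] add [zdnh,wsy] -> 6 lines: rbo qphp hyvo zdnh wsy mpk
Hunk 4: at line 3 remove [zdnh,wsy] add [dan] -> 5 lines: rbo qphp hyvo dan mpk
Hunk 5: at line 2 remove [hyvo,dan] add [xill,sshxq] -> 5 lines: rbo qphp xill sshxq mpk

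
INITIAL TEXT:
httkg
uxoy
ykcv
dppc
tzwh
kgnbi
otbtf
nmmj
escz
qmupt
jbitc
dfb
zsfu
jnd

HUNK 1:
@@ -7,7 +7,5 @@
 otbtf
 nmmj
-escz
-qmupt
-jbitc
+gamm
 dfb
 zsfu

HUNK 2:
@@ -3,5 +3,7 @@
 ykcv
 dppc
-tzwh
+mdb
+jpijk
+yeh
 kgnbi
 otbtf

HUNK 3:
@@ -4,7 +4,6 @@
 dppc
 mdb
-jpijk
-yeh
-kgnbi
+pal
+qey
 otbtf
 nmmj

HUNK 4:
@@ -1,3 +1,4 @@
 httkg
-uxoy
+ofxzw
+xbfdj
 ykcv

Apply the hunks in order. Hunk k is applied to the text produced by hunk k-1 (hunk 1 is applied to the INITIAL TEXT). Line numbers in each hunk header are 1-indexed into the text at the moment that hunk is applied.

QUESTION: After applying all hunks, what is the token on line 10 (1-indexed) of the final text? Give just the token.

Hunk 1: at line 7 remove [escz,qmupt,jbitc] add [gamm] -> 12 lines: httkg uxoy ykcv dppc tzwh kgnbi otbtf nmmj gamm dfb zsfu jnd
Hunk 2: at line 3 remove [tzwh] add [mdb,jpijk,yeh] -> 14 lines: httkg uxoy ykcv dppc mdb jpijk yeh kgnbi otbtf nmmj gamm dfb zsfu jnd
Hunk 3: at line 4 remove [jpijk,yeh,kgnbi] add [pal,qey] -> 13 lines: httkg uxoy ykcv dppc mdb pal qey otbtf nmmj gamm dfb zsfu jnd
Hunk 4: at line 1 remove [uxoy] add [ofxzw,xbfdj] -> 14 lines: httkg ofxzw xbfdj ykcv dppc mdb pal qey otbtf nmmj gamm dfb zsfu jnd
Final line 10: nmmj

Answer: nmmj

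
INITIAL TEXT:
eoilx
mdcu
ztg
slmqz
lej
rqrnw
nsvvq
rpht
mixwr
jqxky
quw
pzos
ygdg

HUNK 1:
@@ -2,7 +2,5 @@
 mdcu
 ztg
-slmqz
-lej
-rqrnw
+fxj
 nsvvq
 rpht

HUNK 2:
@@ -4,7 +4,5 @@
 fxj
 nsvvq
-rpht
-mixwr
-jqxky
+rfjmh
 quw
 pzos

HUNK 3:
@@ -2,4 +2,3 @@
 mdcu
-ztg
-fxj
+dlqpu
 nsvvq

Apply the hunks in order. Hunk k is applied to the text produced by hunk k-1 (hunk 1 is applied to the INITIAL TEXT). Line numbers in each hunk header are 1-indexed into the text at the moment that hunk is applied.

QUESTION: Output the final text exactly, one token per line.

Hunk 1: at line 2 remove [slmqz,lej,rqrnw] add [fxj] -> 11 lines: eoilx mdcu ztg fxj nsvvq rpht mixwr jqxky quw pzos ygdg
Hunk 2: at line 4 remove [rpht,mixwr,jqxky] add [rfjmh] -> 9 lines: eoilx mdcu ztg fxj nsvvq rfjmh quw pzos ygdg
Hunk 3: at line 2 remove [ztg,fxj] add [dlqpu] -> 8 lines: eoilx mdcu dlqpu nsvvq rfjmh quw pzos ygdg

Answer: eoilx
mdcu
dlqpu
nsvvq
rfjmh
quw
pzos
ygdg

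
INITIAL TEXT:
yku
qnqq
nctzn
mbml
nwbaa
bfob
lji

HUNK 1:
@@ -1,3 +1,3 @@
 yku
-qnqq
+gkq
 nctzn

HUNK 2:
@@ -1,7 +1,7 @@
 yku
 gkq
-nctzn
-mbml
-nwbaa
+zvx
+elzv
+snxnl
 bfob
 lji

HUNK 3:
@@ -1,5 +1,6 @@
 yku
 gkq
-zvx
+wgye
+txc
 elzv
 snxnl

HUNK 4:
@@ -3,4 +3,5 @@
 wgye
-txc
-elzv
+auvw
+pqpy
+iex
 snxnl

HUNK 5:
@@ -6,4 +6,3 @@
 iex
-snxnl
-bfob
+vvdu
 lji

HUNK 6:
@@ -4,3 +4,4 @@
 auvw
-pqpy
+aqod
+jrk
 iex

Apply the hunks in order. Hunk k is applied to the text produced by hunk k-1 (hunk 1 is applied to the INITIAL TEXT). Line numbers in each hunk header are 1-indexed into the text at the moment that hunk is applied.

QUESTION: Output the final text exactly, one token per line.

Hunk 1: at line 1 remove [qnqq] add [gkq] -> 7 lines: yku gkq nctzn mbml nwbaa bfob lji
Hunk 2: at line 1 remove [nctzn,mbml,nwbaa] add [zvx,elzv,snxnl] -> 7 lines: yku gkq zvx elzv snxnl bfob lji
Hunk 3: at line 1 remove [zvx] add [wgye,txc] -> 8 lines: yku gkq wgye txc elzv snxnl bfob lji
Hunk 4: at line 3 remove [txc,elzv] add [auvw,pqpy,iex] -> 9 lines: yku gkq wgye auvw pqpy iex snxnl bfob lji
Hunk 5: at line 6 remove [snxnl,bfob] add [vvdu] -> 8 lines: yku gkq wgye auvw pqpy iex vvdu lji
Hunk 6: at line 4 remove [pqpy] add [aqod,jrk] -> 9 lines: yku gkq wgye auvw aqod jrk iex vvdu lji

Answer: yku
gkq
wgye
auvw
aqod
jrk
iex
vvdu
lji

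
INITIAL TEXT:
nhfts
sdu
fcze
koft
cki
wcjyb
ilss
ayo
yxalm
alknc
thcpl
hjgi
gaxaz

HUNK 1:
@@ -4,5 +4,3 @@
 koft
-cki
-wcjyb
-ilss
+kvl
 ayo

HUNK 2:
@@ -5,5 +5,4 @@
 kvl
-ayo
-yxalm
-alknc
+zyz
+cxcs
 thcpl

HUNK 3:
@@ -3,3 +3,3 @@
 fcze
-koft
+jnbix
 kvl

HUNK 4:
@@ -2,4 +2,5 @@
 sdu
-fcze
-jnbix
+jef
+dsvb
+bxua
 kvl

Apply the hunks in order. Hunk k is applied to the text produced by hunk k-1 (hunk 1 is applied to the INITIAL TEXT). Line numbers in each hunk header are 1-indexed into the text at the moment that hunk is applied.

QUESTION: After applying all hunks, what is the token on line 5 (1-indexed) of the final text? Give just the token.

Hunk 1: at line 4 remove [cki,wcjyb,ilss] add [kvl] -> 11 lines: nhfts sdu fcze koft kvl ayo yxalm alknc thcpl hjgi gaxaz
Hunk 2: at line 5 remove [ayo,yxalm,alknc] add [zyz,cxcs] -> 10 lines: nhfts sdu fcze koft kvl zyz cxcs thcpl hjgi gaxaz
Hunk 3: at line 3 remove [koft] add [jnbix] -> 10 lines: nhfts sdu fcze jnbix kvl zyz cxcs thcpl hjgi gaxaz
Hunk 4: at line 2 remove [fcze,jnbix] add [jef,dsvb,bxua] -> 11 lines: nhfts sdu jef dsvb bxua kvl zyz cxcs thcpl hjgi gaxaz
Final line 5: bxua

Answer: bxua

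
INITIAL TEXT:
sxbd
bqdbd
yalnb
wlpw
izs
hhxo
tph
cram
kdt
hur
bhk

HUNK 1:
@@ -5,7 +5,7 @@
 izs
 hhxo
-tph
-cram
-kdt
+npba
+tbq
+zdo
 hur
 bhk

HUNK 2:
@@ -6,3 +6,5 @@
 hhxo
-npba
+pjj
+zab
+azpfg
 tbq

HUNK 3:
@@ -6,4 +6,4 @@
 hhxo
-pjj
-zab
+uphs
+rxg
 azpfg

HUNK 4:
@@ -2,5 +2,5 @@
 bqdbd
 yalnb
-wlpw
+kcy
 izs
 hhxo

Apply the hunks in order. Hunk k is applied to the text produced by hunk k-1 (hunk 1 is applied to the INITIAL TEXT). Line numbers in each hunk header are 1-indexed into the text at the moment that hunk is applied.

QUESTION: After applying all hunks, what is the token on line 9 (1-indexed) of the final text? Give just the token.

Answer: azpfg

Derivation:
Hunk 1: at line 5 remove [tph,cram,kdt] add [npba,tbq,zdo] -> 11 lines: sxbd bqdbd yalnb wlpw izs hhxo npba tbq zdo hur bhk
Hunk 2: at line 6 remove [npba] add [pjj,zab,azpfg] -> 13 lines: sxbd bqdbd yalnb wlpw izs hhxo pjj zab azpfg tbq zdo hur bhk
Hunk 3: at line 6 remove [pjj,zab] add [uphs,rxg] -> 13 lines: sxbd bqdbd yalnb wlpw izs hhxo uphs rxg azpfg tbq zdo hur bhk
Hunk 4: at line 2 remove [wlpw] add [kcy] -> 13 lines: sxbd bqdbd yalnb kcy izs hhxo uphs rxg azpfg tbq zdo hur bhk
Final line 9: azpfg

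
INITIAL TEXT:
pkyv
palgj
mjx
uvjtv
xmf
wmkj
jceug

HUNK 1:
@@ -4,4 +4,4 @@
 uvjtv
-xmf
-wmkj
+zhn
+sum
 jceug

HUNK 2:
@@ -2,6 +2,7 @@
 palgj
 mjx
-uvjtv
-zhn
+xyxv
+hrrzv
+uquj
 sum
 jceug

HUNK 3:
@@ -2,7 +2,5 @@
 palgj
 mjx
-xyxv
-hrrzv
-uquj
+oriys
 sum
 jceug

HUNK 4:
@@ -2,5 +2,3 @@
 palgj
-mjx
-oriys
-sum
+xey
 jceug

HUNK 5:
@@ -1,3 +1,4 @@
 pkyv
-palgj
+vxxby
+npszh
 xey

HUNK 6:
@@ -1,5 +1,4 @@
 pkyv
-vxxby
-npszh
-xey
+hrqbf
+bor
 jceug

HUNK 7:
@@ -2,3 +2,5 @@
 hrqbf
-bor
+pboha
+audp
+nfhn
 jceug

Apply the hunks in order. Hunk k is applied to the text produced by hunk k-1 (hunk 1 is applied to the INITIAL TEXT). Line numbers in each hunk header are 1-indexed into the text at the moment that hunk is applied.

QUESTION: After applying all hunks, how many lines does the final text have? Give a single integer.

Answer: 6

Derivation:
Hunk 1: at line 4 remove [xmf,wmkj] add [zhn,sum] -> 7 lines: pkyv palgj mjx uvjtv zhn sum jceug
Hunk 2: at line 2 remove [uvjtv,zhn] add [xyxv,hrrzv,uquj] -> 8 lines: pkyv palgj mjx xyxv hrrzv uquj sum jceug
Hunk 3: at line 2 remove [xyxv,hrrzv,uquj] add [oriys] -> 6 lines: pkyv palgj mjx oriys sum jceug
Hunk 4: at line 2 remove [mjx,oriys,sum] add [xey] -> 4 lines: pkyv palgj xey jceug
Hunk 5: at line 1 remove [palgj] add [vxxby,npszh] -> 5 lines: pkyv vxxby npszh xey jceug
Hunk 6: at line 1 remove [vxxby,npszh,xey] add [hrqbf,bor] -> 4 lines: pkyv hrqbf bor jceug
Hunk 7: at line 2 remove [bor] add [pboha,audp,nfhn] -> 6 lines: pkyv hrqbf pboha audp nfhn jceug
Final line count: 6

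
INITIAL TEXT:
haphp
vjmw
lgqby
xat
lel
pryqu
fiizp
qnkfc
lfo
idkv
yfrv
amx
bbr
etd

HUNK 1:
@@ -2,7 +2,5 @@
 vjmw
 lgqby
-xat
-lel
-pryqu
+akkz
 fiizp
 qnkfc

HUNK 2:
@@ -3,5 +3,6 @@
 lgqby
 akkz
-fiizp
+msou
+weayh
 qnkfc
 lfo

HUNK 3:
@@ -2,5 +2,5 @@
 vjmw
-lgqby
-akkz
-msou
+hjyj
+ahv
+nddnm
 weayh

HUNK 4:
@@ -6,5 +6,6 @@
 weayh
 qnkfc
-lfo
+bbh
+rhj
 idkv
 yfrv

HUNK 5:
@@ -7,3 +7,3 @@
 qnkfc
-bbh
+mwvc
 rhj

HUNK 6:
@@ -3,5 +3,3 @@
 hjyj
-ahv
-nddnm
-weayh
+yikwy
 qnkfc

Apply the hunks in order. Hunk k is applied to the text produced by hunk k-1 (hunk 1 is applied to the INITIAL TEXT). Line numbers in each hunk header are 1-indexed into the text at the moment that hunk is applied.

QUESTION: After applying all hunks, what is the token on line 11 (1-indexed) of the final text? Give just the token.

Answer: bbr

Derivation:
Hunk 1: at line 2 remove [xat,lel,pryqu] add [akkz] -> 12 lines: haphp vjmw lgqby akkz fiizp qnkfc lfo idkv yfrv amx bbr etd
Hunk 2: at line 3 remove [fiizp] add [msou,weayh] -> 13 lines: haphp vjmw lgqby akkz msou weayh qnkfc lfo idkv yfrv amx bbr etd
Hunk 3: at line 2 remove [lgqby,akkz,msou] add [hjyj,ahv,nddnm] -> 13 lines: haphp vjmw hjyj ahv nddnm weayh qnkfc lfo idkv yfrv amx bbr etd
Hunk 4: at line 6 remove [lfo] add [bbh,rhj] -> 14 lines: haphp vjmw hjyj ahv nddnm weayh qnkfc bbh rhj idkv yfrv amx bbr etd
Hunk 5: at line 7 remove [bbh] add [mwvc] -> 14 lines: haphp vjmw hjyj ahv nddnm weayh qnkfc mwvc rhj idkv yfrv amx bbr etd
Hunk 6: at line 3 remove [ahv,nddnm,weayh] add [yikwy] -> 12 lines: haphp vjmw hjyj yikwy qnkfc mwvc rhj idkv yfrv amx bbr etd
Final line 11: bbr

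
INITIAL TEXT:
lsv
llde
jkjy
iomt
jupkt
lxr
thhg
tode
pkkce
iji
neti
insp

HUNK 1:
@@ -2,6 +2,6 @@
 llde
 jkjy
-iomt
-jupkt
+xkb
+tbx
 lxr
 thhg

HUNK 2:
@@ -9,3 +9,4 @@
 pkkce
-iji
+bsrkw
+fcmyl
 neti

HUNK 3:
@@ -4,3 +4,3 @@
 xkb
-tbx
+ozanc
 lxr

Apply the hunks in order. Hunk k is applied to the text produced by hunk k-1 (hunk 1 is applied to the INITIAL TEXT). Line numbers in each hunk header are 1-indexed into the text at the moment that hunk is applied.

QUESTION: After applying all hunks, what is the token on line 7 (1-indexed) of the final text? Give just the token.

Hunk 1: at line 2 remove [iomt,jupkt] add [xkb,tbx] -> 12 lines: lsv llde jkjy xkb tbx lxr thhg tode pkkce iji neti insp
Hunk 2: at line 9 remove [iji] add [bsrkw,fcmyl] -> 13 lines: lsv llde jkjy xkb tbx lxr thhg tode pkkce bsrkw fcmyl neti insp
Hunk 3: at line 4 remove [tbx] add [ozanc] -> 13 lines: lsv llde jkjy xkb ozanc lxr thhg tode pkkce bsrkw fcmyl neti insp
Final line 7: thhg

Answer: thhg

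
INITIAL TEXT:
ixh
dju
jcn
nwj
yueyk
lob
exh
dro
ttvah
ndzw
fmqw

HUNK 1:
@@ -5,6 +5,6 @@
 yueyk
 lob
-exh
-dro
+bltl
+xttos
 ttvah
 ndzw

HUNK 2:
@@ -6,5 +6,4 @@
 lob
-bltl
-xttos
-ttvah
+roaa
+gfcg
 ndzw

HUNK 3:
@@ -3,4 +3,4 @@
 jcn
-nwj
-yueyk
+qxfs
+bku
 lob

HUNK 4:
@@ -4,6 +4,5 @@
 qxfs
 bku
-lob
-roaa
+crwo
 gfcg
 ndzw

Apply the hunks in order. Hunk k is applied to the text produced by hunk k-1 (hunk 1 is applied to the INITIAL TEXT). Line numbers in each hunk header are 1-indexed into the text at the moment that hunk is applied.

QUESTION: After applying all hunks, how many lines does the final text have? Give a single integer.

Answer: 9

Derivation:
Hunk 1: at line 5 remove [exh,dro] add [bltl,xttos] -> 11 lines: ixh dju jcn nwj yueyk lob bltl xttos ttvah ndzw fmqw
Hunk 2: at line 6 remove [bltl,xttos,ttvah] add [roaa,gfcg] -> 10 lines: ixh dju jcn nwj yueyk lob roaa gfcg ndzw fmqw
Hunk 3: at line 3 remove [nwj,yueyk] add [qxfs,bku] -> 10 lines: ixh dju jcn qxfs bku lob roaa gfcg ndzw fmqw
Hunk 4: at line 4 remove [lob,roaa] add [crwo] -> 9 lines: ixh dju jcn qxfs bku crwo gfcg ndzw fmqw
Final line count: 9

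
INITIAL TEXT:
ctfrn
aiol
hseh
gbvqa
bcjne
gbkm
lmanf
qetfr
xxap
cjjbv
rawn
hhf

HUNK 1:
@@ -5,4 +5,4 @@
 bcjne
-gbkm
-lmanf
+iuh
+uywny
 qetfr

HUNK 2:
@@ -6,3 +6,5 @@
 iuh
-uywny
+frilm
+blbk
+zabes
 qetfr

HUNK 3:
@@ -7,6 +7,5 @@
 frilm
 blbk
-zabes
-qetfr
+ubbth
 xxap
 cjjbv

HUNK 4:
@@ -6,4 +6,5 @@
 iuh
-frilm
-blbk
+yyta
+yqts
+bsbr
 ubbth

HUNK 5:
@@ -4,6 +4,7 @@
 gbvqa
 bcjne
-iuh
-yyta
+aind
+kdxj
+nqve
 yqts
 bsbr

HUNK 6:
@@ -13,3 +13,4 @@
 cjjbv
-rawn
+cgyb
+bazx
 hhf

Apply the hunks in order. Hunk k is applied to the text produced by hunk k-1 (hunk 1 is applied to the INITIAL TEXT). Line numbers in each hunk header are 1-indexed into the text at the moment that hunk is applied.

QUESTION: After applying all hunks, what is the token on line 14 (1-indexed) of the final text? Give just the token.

Answer: cgyb

Derivation:
Hunk 1: at line 5 remove [gbkm,lmanf] add [iuh,uywny] -> 12 lines: ctfrn aiol hseh gbvqa bcjne iuh uywny qetfr xxap cjjbv rawn hhf
Hunk 2: at line 6 remove [uywny] add [frilm,blbk,zabes] -> 14 lines: ctfrn aiol hseh gbvqa bcjne iuh frilm blbk zabes qetfr xxap cjjbv rawn hhf
Hunk 3: at line 7 remove [zabes,qetfr] add [ubbth] -> 13 lines: ctfrn aiol hseh gbvqa bcjne iuh frilm blbk ubbth xxap cjjbv rawn hhf
Hunk 4: at line 6 remove [frilm,blbk] add [yyta,yqts,bsbr] -> 14 lines: ctfrn aiol hseh gbvqa bcjne iuh yyta yqts bsbr ubbth xxap cjjbv rawn hhf
Hunk 5: at line 4 remove [iuh,yyta] add [aind,kdxj,nqve] -> 15 lines: ctfrn aiol hseh gbvqa bcjne aind kdxj nqve yqts bsbr ubbth xxap cjjbv rawn hhf
Hunk 6: at line 13 remove [rawn] add [cgyb,bazx] -> 16 lines: ctfrn aiol hseh gbvqa bcjne aind kdxj nqve yqts bsbr ubbth xxap cjjbv cgyb bazx hhf
Final line 14: cgyb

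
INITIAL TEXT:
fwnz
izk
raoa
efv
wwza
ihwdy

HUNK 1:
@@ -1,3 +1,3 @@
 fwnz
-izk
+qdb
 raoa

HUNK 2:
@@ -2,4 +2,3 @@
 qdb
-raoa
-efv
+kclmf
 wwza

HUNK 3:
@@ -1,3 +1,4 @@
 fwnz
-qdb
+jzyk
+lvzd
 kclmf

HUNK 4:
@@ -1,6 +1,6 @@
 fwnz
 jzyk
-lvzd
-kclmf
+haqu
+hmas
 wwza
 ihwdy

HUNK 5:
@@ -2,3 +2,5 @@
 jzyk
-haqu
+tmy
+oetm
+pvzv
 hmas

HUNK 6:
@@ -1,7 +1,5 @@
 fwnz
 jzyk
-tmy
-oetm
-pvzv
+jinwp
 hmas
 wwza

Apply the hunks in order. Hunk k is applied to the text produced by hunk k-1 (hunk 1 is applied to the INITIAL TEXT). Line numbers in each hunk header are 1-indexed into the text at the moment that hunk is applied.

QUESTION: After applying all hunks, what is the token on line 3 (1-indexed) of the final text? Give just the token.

Answer: jinwp

Derivation:
Hunk 1: at line 1 remove [izk] add [qdb] -> 6 lines: fwnz qdb raoa efv wwza ihwdy
Hunk 2: at line 2 remove [raoa,efv] add [kclmf] -> 5 lines: fwnz qdb kclmf wwza ihwdy
Hunk 3: at line 1 remove [qdb] add [jzyk,lvzd] -> 6 lines: fwnz jzyk lvzd kclmf wwza ihwdy
Hunk 4: at line 1 remove [lvzd,kclmf] add [haqu,hmas] -> 6 lines: fwnz jzyk haqu hmas wwza ihwdy
Hunk 5: at line 2 remove [haqu] add [tmy,oetm,pvzv] -> 8 lines: fwnz jzyk tmy oetm pvzv hmas wwza ihwdy
Hunk 6: at line 1 remove [tmy,oetm,pvzv] add [jinwp] -> 6 lines: fwnz jzyk jinwp hmas wwza ihwdy
Final line 3: jinwp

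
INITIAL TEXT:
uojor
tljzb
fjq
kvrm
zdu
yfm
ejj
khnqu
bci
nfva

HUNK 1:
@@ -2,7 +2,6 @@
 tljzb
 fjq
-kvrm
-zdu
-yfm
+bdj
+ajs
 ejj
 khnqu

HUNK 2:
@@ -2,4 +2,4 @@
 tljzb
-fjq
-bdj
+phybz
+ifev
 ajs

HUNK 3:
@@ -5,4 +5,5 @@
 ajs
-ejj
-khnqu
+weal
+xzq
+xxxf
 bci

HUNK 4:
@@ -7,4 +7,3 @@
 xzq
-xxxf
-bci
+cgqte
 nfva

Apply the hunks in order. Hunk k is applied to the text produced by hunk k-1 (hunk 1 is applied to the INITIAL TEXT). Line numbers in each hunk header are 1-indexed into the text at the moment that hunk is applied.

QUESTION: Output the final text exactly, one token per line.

Hunk 1: at line 2 remove [kvrm,zdu,yfm] add [bdj,ajs] -> 9 lines: uojor tljzb fjq bdj ajs ejj khnqu bci nfva
Hunk 2: at line 2 remove [fjq,bdj] add [phybz,ifev] -> 9 lines: uojor tljzb phybz ifev ajs ejj khnqu bci nfva
Hunk 3: at line 5 remove [ejj,khnqu] add [weal,xzq,xxxf] -> 10 lines: uojor tljzb phybz ifev ajs weal xzq xxxf bci nfva
Hunk 4: at line 7 remove [xxxf,bci] add [cgqte] -> 9 lines: uojor tljzb phybz ifev ajs weal xzq cgqte nfva

Answer: uojor
tljzb
phybz
ifev
ajs
weal
xzq
cgqte
nfva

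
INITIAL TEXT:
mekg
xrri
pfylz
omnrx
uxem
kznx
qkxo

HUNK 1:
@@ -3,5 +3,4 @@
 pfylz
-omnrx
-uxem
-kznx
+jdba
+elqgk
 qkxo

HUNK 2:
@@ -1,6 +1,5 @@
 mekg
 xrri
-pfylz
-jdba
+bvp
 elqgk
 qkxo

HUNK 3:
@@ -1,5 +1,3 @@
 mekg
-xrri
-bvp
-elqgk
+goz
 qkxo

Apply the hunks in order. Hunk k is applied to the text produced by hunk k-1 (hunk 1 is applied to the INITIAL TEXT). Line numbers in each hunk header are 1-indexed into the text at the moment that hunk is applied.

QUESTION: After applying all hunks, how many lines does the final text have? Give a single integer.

Hunk 1: at line 3 remove [omnrx,uxem,kznx] add [jdba,elqgk] -> 6 lines: mekg xrri pfylz jdba elqgk qkxo
Hunk 2: at line 1 remove [pfylz,jdba] add [bvp] -> 5 lines: mekg xrri bvp elqgk qkxo
Hunk 3: at line 1 remove [xrri,bvp,elqgk] add [goz] -> 3 lines: mekg goz qkxo
Final line count: 3

Answer: 3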